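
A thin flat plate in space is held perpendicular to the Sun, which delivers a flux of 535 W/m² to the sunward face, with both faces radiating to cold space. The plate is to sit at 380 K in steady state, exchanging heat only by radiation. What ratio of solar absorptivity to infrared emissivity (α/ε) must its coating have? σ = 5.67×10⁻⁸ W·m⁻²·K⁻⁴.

α/ε ≈ 4.42

Balance: αS·A = εσ·2A·T⁴ ⇒ α/ε = 2σT⁴/S.
α/ε = 2·5.67×10⁻⁸·(380)⁴/535 = 2·5.67×10⁻⁸·2.085×10¹⁰/535.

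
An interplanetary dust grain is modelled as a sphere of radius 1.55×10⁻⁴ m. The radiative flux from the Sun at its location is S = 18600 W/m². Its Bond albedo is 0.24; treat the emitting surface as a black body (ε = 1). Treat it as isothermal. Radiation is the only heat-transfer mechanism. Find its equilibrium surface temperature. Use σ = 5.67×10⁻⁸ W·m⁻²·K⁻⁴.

At equilibrium, absorbed power = emitted power.
Absorbing cross-section = πr² = 7.548×10⁻⁸ m²; emitting surface = 4πr² = 3.019×10⁻⁷ m² (ratio 4).
(1−a)S·A_cross = εσ·A_surf·T⁴  ⇒  T⁴ = (1−a)S/(4σ).
T⁴ = 0.760·18600/(4·5.67×10⁻⁸) = 6.233×10¹⁰ K⁴.
T = (6.233×10¹⁰)^(1/4).

T ≈ 500 K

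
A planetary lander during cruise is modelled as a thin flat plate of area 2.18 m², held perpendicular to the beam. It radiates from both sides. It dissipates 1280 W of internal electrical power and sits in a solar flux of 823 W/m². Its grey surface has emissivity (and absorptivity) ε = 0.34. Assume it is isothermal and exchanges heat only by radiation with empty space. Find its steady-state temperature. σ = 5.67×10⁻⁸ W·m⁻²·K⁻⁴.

T ≈ 387 K

At steady state, absorbed solar power + internal power = radiated power.
Absorbed: α·S·A_cross = 0.34·823·2.180 = 610.0 W (cross-section A).
Total input = 610.0 + 1280 = 1890 W.
Radiated: εσ·A_surf·T⁴ with A_surf = 2A = 4.360 m².
T⁴ = 1890/(0.34·5.67×10⁻⁸·4.360) = 2.249×10¹⁰ K⁴.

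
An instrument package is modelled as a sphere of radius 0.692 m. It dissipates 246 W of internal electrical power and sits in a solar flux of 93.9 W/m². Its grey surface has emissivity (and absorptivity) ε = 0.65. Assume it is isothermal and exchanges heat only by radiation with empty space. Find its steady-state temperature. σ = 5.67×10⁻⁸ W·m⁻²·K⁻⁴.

T ≈ 198 K

At steady state, absorbed solar power + internal power = radiated power.
Absorbed: α·S·A_cross = 0.65·93.9·1.504 = 91.82 W (cross-section πr²).
Total input = 91.82 + 246 = 337.8 W.
Radiated: εσ·A_surf·T⁴ with A_surf = 4πr² = 6.018 m².
T⁴ = 337.8/(0.65·5.67×10⁻⁸·6.018) = 1.523×10⁹ K⁴.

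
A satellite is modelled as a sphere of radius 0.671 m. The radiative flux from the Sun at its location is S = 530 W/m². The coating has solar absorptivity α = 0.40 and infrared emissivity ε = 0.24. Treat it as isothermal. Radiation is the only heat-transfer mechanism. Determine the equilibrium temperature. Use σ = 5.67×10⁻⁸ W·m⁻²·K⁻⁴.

T ≈ 250 K

At equilibrium, absorbed power = emitted power.
Absorbing cross-section = πr² = 1.414 m²; emitting surface = 4πr² = 5.658 m² (ratio 4).
αS·A_cross = εσ·A_surf·T⁴  ⇒  T⁴ = αS/(ε·4σ).
T⁴ = 0.400·530/(0.24·4·5.67×10⁻⁸) = 3.895×10⁹ K⁴.
T = (3.895×10⁹)^(1/4).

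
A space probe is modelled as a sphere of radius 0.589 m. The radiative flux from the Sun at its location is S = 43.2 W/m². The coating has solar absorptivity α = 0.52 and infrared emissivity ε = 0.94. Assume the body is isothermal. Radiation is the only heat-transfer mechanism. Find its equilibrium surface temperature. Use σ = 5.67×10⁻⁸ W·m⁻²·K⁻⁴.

T ≈ 101 K

At equilibrium, absorbed power = emitted power.
Absorbing cross-section = πr² = 1.090 m²; emitting surface = 4πr² = 4.360 m² (ratio 4).
αS·A_cross = εσ·A_surf·T⁴  ⇒  T⁴ = αS/(ε·4σ).
T⁴ = 0.520·43.2/(0.94·4·5.67×10⁻⁸) = 1.054×10⁸ K⁴.
T = (1.054×10⁸)^(1/4).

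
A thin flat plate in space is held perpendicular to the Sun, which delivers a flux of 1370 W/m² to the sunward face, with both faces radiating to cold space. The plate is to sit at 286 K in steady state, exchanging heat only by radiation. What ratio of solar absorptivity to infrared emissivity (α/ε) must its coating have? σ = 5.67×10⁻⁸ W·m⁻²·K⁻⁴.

Balance: αS·A = εσ·2A·T⁴ ⇒ α/ε = 2σT⁴/S.
α/ε = 2·5.67×10⁻⁸·(286)⁴/1370 = 2·5.67×10⁻⁸·6.691×10⁹/1370.

α/ε ≈ 0.554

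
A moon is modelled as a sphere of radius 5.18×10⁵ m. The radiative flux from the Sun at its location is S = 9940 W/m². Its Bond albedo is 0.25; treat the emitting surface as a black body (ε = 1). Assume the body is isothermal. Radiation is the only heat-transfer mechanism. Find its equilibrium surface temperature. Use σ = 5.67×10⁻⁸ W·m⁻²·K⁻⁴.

At equilibrium, absorbed power = emitted power.
Absorbing cross-section = πr² = 8.430×10¹¹ m²; emitting surface = 4πr² = 3.372×10¹² m² (ratio 4).
(1−a)S·A_cross = εσ·A_surf·T⁴  ⇒  T⁴ = (1−a)S/(4σ).
T⁴ = 0.750·9940/(4·5.67×10⁻⁸) = 3.287×10¹⁰ K⁴.
T = (3.287×10¹⁰)^(1/4).

T ≈ 426 K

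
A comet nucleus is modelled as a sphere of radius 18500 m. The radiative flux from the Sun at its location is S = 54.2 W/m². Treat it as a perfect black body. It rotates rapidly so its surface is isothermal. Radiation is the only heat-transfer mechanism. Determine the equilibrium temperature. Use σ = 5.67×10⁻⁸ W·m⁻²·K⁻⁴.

At equilibrium, absorbed power = emitted power.
Absorbing cross-section = πr² = 1.075×10⁹ m²; emitting surface = 4πr² = 4.301×10⁹ m² (ratio 4).
S·A_cross = εσ·A_surf·T⁴  ⇒  T⁴ = S/(4σ).
T⁴ = 1.00·54.2/(4·5.67×10⁻⁸) = 2.390×10⁸ K⁴.
T = (2.390×10⁸)^(1/4).

T ≈ 124 K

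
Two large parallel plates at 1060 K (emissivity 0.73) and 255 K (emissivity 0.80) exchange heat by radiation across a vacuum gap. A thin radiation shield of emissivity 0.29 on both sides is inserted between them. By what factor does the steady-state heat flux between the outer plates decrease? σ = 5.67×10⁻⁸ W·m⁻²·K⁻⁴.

Without shield: q₀ = σΔ(T⁴)/(1/ε₁+1/ε₂−1) with denominator 1.620.
With shield the two gaps are in series; the resistances add: (1/ε₁+1/ε_s−1)+(1/ε_s+1/ε₂−1) = 3.818+3.698 = 7.516.
Heat-flux ratio q₀/q = 7.516/1.620.

factor ≈ 4.64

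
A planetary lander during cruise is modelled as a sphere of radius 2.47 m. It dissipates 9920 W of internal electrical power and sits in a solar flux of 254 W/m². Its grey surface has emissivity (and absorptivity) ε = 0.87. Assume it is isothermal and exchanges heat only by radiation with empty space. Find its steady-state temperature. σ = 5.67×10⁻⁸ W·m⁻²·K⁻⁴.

At steady state, absorbed solar power + internal power = radiated power.
Absorbed: α·S·A_cross = 0.87·254·19.17 = 4235 W (cross-section πr²).
Total input = 4235 + 9920 = 14160 W.
Radiated: εσ·A_surf·T⁴ with A_surf = 4πr² = 76.67 m².
T⁴ = 14160/(0.87·5.67×10⁻⁸·76.67) = 3.743×10⁹ K⁴.

T ≈ 247 K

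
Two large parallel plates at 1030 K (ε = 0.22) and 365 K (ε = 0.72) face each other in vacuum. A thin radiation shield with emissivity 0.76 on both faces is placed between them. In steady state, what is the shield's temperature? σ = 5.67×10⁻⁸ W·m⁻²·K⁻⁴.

T_s ≈ 743 K

In steady state the net flux on the hot side equals that on the cold side.
σ(T₁⁴−T_s⁴)/D₁ = σ(T_s⁴−T₂⁴)/D₂, with D₁ = 1/ε₁+1/ε_s−1 = 4.861, D₂ = 1/ε_s+1/ε₂−1 = 1.705.
Solve for T_s⁴: T_s⁴ = (D₂·T₁⁴ + D₁·T₂⁴)/(D₁+D₂) = 3.054×10¹¹ K⁴.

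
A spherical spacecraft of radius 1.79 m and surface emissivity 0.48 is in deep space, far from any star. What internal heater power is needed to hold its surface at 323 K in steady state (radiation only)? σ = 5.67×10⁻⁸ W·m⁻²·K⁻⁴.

P ≈ 11900 W

P = εσ·4πr²·T⁴.
4πr² = 40.26 m²; T⁴ = 1.088×10¹⁰ K⁴.
P = 0.48·5.67×10⁻⁸·40.26·1.088×10¹⁰.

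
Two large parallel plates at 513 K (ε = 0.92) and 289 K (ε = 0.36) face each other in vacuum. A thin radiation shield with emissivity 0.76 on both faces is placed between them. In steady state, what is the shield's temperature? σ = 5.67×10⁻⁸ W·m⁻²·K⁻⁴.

T_s ≈ 472 K

In steady state the net flux on the hot side equals that on the cold side.
σ(T₁⁴−T_s⁴)/D₁ = σ(T_s⁴−T₂⁴)/D₂, with D₁ = 1/ε₁+1/ε_s−1 = 1.403, D₂ = 1/ε_s+1/ε₂−1 = 3.094.
Solve for T_s⁴: T_s⁴ = (D₂·T₁⁴ + D₁·T₂⁴)/(D₁+D₂) = 4.983×10¹⁰ K⁴.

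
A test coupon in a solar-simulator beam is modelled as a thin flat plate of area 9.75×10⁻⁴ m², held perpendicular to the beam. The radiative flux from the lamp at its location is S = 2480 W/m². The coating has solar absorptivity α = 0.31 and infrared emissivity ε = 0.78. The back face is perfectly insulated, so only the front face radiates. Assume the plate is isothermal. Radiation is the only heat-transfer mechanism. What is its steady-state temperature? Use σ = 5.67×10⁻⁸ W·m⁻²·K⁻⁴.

T ≈ 363 K

At equilibrium, absorbed power = emitted power.
Absorbing cross-section = A = 9.750×10⁻⁴ m²; emitting surface = A = 9.750×10⁻⁴ m² (ratio 1).
αS·A_cross = εσ·A_surf·T⁴  ⇒  T⁴ = αS/(ε·1σ).
T⁴ = 0.310·2480/(0.78·1·5.67×10⁻⁸) = 1.738×10¹⁰ K⁴.
T = (1.738×10¹⁰)^(1/4).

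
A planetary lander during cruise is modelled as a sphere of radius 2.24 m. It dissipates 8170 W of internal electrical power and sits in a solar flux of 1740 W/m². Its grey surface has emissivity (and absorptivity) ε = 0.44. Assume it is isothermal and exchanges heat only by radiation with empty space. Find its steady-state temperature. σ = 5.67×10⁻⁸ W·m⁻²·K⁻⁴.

T ≈ 337 K

At steady state, absorbed solar power + internal power = radiated power.
Absorbed: α·S·A_cross = 0.44·1740·15.76 = 12070 W (cross-section πr²).
Total input = 12070 + 8170 = 20240 W.
Radiated: εσ·A_surf·T⁴ with A_surf = 4πr² = 63.05 m².
T⁴ = 20240/(0.44·5.67×10⁻⁸·63.05) = 1.287×10¹⁰ K⁴.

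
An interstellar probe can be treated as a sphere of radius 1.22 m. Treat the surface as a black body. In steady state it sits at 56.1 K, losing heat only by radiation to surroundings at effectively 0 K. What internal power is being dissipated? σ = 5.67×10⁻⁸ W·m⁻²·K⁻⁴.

P ≈ 10.5 W

Steady state: P = εσA T⁴.
A = 4πr² = 18.70 m²; T⁴ = (56.1)⁴ = 9.905×10⁶ K⁴.
P = 1.0 × 5.67×10⁻⁸ × 18.70 × 9.905×10⁶.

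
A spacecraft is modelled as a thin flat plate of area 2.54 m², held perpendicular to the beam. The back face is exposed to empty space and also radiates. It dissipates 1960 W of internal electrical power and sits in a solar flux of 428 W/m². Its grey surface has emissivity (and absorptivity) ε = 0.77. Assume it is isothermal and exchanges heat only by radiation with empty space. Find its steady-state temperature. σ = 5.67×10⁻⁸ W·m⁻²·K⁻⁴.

At steady state, absorbed solar power + internal power = radiated power.
Absorbed: α·S·A_cross = 0.77·428·2.540 = 837.1 W (cross-section A).
Total input = 837.1 + 1960 = 2797 W.
Radiated: εσ·A_surf·T⁴ with A_surf = 2A = 5.080 m².
T⁴ = 2797/(0.77·5.67×10⁻⁸·5.080) = 1.261×10¹⁰ K⁴.

T ≈ 335 K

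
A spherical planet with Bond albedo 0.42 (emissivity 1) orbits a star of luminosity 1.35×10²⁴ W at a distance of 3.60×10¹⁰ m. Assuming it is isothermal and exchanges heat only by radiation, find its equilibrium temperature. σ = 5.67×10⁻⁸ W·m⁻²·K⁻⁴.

First find the stellar flux at distance d: S = L/(4πd²) = 1.35×10²⁴/(4π·(3.60×10¹⁰)²) = 82.89 W/m².
For an isothermal sphere, absorbed (1−a)S·πr² = emitted σ·4πr²·T⁴, so T⁴ = (1−a)S/(4σ).
T⁴ = 0.580·82.89/(4·5.67×10⁻⁸) = 2.120×10⁸ K⁴.

T ≈ 121 K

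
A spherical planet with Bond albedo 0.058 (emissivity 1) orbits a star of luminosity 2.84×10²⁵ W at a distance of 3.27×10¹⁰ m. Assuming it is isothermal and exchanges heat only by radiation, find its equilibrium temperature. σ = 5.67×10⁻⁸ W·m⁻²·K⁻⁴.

First find the stellar flux at distance d: S = L/(4πd²) = 2.84×10²⁵/(4π·(3.27×10¹⁰)²) = 2114 W/m².
For an isothermal sphere, absorbed (1−a)S·πr² = emitted σ·4πr²·T⁴, so T⁴ = (1−a)S/(4σ).
T⁴ = 0.942·2114/(4·5.67×10⁻⁸) = 8.779×10⁹ K⁴.

T ≈ 306 K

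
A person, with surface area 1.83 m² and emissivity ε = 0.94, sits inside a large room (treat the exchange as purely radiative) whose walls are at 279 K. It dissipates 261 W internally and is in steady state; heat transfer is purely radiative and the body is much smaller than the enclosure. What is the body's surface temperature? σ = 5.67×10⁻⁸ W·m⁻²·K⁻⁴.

For a small grey body in a large enclosure, net radiated power = εσA(T⁴ − T_w⁴).
Steady state: P = εσA(T⁴ − T_w⁴) with A = 1.83 m².
T⁴ = P/(εσA) + T_w⁴ = 261/(0.94·5.67×10⁻⁸·1.830) + (279)⁴
    = 2.676×10⁹ + 6.059×10⁹ = 8.735×10⁹ K⁴.

T ≈ 306 K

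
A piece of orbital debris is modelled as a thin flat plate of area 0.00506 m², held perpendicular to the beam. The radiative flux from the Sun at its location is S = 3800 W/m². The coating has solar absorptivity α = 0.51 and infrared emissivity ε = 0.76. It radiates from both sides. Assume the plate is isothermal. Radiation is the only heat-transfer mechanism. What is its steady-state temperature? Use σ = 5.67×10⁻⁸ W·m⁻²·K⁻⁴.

T ≈ 387 K

At equilibrium, absorbed power = emitted power.
Absorbing cross-section = A = 0.005060 m²; emitting surface = 2A = 0.01012 m² (ratio 2).
αS·A_cross = εσ·A_surf·T⁴  ⇒  T⁴ = αS/(ε·2σ).
T⁴ = 0.510·3800/(0.76·2·5.67×10⁻⁸) = 2.249×10¹⁰ K⁴.
T = (2.249×10¹⁰)^(1/4).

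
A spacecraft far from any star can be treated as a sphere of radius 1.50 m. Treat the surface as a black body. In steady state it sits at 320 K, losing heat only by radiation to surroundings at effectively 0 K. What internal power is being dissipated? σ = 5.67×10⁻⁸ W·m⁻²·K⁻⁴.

Steady state: P = εσA T⁴.
A = 4πr² = 28.27 m²; T⁴ = (320)⁴ = 1.049×10¹⁰ K⁴.
P = 1.0 × 5.67×10⁻⁸ × 28.27 × 1.049×10¹⁰.

P ≈ 16800 W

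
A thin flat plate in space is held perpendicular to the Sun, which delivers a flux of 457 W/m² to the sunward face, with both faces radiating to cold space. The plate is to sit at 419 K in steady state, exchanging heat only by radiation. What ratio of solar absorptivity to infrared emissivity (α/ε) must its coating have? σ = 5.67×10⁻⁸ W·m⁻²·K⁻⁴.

α/ε ≈ 7.65

Balance: αS·A = εσ·2A·T⁴ ⇒ α/ε = 2σT⁴/S.
α/ε = 2·5.67×10⁻⁸·(419)⁴/457 = 2·5.67×10⁻⁸·3.082×10¹⁰/457.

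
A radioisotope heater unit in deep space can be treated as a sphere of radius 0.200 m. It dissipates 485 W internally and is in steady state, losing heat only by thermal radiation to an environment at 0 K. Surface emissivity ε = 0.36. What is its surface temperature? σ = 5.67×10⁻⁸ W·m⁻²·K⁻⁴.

T ≈ 466 K

Steady state: internal power = radiated power, P = εσA T⁴.
Radiating area A = 4πr² = 0.5027 m².
T⁴ = P/(εσA) = 485/(0.36·5.67×10⁻⁸·0.5027) = 4.727×10¹⁰ K⁴.
T = (4.727×10¹⁰)^(1/4).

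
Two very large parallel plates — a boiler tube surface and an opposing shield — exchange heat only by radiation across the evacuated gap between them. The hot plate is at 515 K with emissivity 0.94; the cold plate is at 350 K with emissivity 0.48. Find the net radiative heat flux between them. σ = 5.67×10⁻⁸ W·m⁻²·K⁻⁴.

q ≈ 1460 W/m²

For two infinite grey parallel plates, q = σ(T₁⁴ − T₂⁴)/(1/ε₁ + 1/ε₂ − 1).
T₁⁴ − T₂⁴ = 7.034×10¹⁰ − 1.501×10¹⁰ = 5.534×10¹⁰ K⁴.
1/ε₁ + 1/ε₂ − 1 = 1.064 + 2.083 − 1 = 2.147.
q = 5.67×10⁻⁸ × 5.534×10¹⁰ / 2.147.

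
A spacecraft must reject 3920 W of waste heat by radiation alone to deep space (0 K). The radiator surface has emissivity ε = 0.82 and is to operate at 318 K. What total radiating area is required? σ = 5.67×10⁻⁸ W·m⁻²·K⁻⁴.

A ≈ 8.24 m²

P = εσA T⁴ ⇒ A = P/(εσT⁴).
T⁴ = 1.023×10¹⁰ K⁴.
A = 3920/(0.82 × 5.67×10⁻⁸ × 1.023×10¹⁰).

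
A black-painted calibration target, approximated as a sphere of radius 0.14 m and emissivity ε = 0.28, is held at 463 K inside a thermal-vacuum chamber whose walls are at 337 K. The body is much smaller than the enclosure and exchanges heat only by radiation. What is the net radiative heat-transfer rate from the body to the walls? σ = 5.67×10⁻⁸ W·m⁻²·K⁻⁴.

P_net ≈ 129 W

For a small grey body in a large enclosure: P_net = εσA(T_body⁴ − T_wall⁴).
A = 4πr² = 0.2463 m²; T_body⁴ − T_wall⁴ = 4.595×10¹⁰ − 1.290×10¹⁰ = 3.306×10¹⁰ K⁴.
|P_net| = 0.28·5.67×10⁻⁸·0.2463·3.306×10¹⁰.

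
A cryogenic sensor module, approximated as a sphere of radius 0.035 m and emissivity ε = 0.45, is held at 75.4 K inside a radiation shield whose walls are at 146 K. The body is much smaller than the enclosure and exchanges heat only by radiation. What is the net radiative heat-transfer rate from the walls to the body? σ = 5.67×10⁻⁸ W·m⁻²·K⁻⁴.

For a small grey body in a large enclosure: P_net = εσA(T_body⁴ − T_wall⁴).
A = 4πr² = 0.01539 m²; T_body⁴ − T_wall⁴ = 3.232×10⁷ − 4.544×10⁸ = -4.221×10⁸ K⁴.
|P_net| = 0.45·5.67×10⁻⁸·0.01539·4.221×10⁸.

P_net ≈ 0.166 W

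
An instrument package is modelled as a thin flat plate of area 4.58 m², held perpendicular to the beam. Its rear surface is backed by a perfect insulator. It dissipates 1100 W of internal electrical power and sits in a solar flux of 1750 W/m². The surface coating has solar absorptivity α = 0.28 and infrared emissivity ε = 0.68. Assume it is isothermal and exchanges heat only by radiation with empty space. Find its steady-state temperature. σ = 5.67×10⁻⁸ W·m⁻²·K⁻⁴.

T ≈ 371 K

At steady state, absorbed solar power + internal power = radiated power.
Absorbed: α·S·A_cross = 0.28·1750·4.580 = 2244 W (cross-section A).
Total input = 2244 + 1100 = 3344 W.
Radiated: εσ·A_surf·T⁴ with A_surf = A = 4.580 m².
T⁴ = 3344/(0.68·5.67×10⁻⁸·4.580) = 1.894×10¹⁰ K⁴.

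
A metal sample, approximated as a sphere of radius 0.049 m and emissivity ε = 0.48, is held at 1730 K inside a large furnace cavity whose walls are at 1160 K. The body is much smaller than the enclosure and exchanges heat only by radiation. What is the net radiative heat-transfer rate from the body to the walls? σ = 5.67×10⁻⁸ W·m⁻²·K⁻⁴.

For a small grey body in a large enclosure: P_net = εσA(T_body⁴ − T_wall⁴).
A = 4πr² = 0.03017 m²; T_body⁴ − T_wall⁴ = 8.957×10¹² − 1.811×10¹² = 7.147×10¹² K⁴.
|P_net| = 0.48·5.67×10⁻⁸·0.03017·7.147×10¹².

P_net ≈ 5870 W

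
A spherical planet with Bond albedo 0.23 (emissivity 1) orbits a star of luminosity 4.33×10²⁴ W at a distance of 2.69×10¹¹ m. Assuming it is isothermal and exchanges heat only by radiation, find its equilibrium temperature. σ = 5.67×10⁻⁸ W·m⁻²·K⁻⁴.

T ≈ 63.4 K

First find the stellar flux at distance d: S = L/(4πd²) = 4.33×10²⁴/(4π·(2.69×10¹¹)²) = 4.762 W/m².
For an isothermal sphere, absorbed (1−a)S·πr² = emitted σ·4πr²·T⁴, so T⁴ = (1−a)S/(4σ).
T⁴ = 0.770·4.762/(4·5.67×10⁻⁸) = 1.617×10⁷ K⁴.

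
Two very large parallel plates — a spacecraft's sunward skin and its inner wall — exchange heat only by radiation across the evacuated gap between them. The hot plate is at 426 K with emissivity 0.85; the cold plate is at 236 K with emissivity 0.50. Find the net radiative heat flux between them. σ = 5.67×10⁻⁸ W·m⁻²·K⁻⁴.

q ≈ 777 W/m²

For two infinite grey parallel plates, q = σ(T₁⁴ − T₂⁴)/(1/ε₁ + 1/ε₂ − 1).
T₁⁴ − T₂⁴ = 3.293×10¹⁰ − 3.102×10⁹ = 2.983×10¹⁰ K⁴.
1/ε₁ + 1/ε₂ − 1 = 1.176 + 2.000 − 1 = 2.176.
q = 5.67×10⁻⁸ × 2.983×10¹⁰ / 2.176.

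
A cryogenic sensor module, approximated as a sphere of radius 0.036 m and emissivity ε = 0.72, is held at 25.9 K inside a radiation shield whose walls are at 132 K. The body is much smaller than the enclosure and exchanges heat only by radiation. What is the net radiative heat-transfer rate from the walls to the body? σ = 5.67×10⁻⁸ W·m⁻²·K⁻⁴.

P_net ≈ 0.202 W

For a small grey body in a large enclosure: P_net = εσA(T_body⁴ − T_wall⁴).
A = 4πr² = 0.01629 m²; T_body⁴ − T_wall⁴ = 4.500×10⁵ − 3.036×10⁸ = -3.031×10⁸ K⁴.
|P_net| = 0.72·5.67×10⁻⁸·0.01629·3.031×10⁸.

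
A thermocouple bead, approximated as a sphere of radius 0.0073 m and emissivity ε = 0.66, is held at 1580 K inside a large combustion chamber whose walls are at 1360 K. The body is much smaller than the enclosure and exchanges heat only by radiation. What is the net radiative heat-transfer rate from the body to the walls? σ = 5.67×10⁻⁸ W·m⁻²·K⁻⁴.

P_net ≈ 70.4 W

For a small grey body in a large enclosure: P_net = εσA(T_body⁴ − T_wall⁴).
A = 4πr² = 6.697×10⁻⁴ m²; T_body⁴ − T_wall⁴ = 6.232×10¹² − 3.421×10¹² = 2.811×10¹² K⁴.
|P_net| = 0.66·5.67×10⁻⁸·6.697×10⁻⁴·2.811×10¹².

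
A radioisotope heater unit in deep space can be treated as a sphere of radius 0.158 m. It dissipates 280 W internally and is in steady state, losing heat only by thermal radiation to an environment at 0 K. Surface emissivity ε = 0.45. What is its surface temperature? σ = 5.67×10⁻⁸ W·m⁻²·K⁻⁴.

Steady state: internal power = radiated power, P = εσA T⁴.
Radiating area A = 4πr² = 0.3137 m².
T⁴ = P/(εσA) = 280/(0.45·5.67×10⁻⁸·0.3137) = 3.498×10¹⁰ K⁴.
T = (3.498×10¹⁰)^(1/4).

T ≈ 432 K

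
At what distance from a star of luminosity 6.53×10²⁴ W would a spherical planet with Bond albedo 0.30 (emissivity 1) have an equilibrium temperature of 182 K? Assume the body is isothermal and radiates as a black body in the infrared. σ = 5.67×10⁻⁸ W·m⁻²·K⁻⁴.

d ≈ 3.82×10¹⁰ m

For an isothermal black-emitting sphere, (1−a)S·πr² = σ·4πr²·T⁴ ⇒ S = 4σT⁴/(1−a).
S = 4·5.67×10⁻⁸·(182)⁴/0.700 = 355.5 W/m².
Flux falls as S = L/(4πd²), so d = √(L/(4πS)) = √(6.53×10²⁴/(4π·355.5)).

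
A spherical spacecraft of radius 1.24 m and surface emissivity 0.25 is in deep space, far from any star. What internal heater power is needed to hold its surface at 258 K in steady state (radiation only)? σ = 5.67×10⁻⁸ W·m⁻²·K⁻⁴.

P ≈ 1210 W

P = εσ·4πr²·T⁴.
4πr² = 19.32 m²; T⁴ = 4.431×10⁹ K⁴.
P = 0.25·5.67×10⁻⁸·19.32·4.431×10⁹.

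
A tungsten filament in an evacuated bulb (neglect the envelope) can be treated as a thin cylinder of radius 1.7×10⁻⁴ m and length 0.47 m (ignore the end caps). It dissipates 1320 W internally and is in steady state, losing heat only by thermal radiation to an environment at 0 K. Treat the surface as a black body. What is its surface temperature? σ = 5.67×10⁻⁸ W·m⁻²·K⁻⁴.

Steady state: internal power = radiated power, P = εσA T⁴.
Radiating area A = 2πrL = 5.020×10⁻⁴ m².
T⁴ = P/(εσA) = 1320/(1.0·5.67×10⁻⁸·5.020×10⁻⁴) = 4.637×10¹³ K⁴.
T = (4.637×10¹³)^(1/4).

T ≈ 2610 K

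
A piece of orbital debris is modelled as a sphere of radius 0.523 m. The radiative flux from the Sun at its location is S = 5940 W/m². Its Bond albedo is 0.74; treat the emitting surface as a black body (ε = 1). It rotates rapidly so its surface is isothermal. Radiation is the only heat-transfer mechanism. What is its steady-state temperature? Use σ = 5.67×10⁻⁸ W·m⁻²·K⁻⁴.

T ≈ 287 K

At equilibrium, absorbed power = emitted power.
Absorbing cross-section = πr² = 0.8593 m²; emitting surface = 4πr² = 3.437 m² (ratio 4).
(1−a)S·A_cross = εσ·A_surf·T⁴  ⇒  T⁴ = (1−a)S/(4σ).
T⁴ = 0.260·5940/(4·5.67×10⁻⁸) = 6.810×10⁹ K⁴.
T = (6.810×10⁹)^(1/4).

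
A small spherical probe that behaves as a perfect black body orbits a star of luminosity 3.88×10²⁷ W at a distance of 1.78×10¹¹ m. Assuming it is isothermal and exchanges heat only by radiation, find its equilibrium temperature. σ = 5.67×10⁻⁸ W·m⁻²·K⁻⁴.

First find the stellar flux at distance d: S = L/(4πd²) = 3.88×10²⁷/(4π·(1.78×10¹¹)²) = 9745 W/m².
For an isothermal sphere, absorbed (1−a)S·πr² = emitted σ·4πr²·T⁴, so T⁴ = (1−a)S/(4σ).
T⁴ = 1.00·9745/(4·5.67×10⁻⁸) = 4.297×10¹⁰ K⁴.

T ≈ 455 K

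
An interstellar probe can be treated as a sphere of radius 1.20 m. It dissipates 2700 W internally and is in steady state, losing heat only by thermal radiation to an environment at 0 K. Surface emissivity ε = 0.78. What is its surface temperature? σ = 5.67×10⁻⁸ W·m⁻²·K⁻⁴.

Steady state: internal power = radiated power, P = εσA T⁴.
Radiating area A = 4πr² = 18.10 m².
T⁴ = P/(εσA) = 2700/(0.78·5.67×10⁻⁸·18.10) = 3.374×10⁹ K⁴.
T = (3.374×10⁹)^(1/4).

T ≈ 241 K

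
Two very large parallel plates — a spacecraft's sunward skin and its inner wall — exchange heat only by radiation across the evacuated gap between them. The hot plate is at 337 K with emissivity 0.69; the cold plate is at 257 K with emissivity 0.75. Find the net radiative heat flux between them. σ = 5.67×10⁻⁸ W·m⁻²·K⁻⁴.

For two infinite grey parallel plates, q = σ(T₁⁴ − T₂⁴)/(1/ε₁ + 1/ε₂ − 1).
T₁⁴ − T₂⁴ = 1.290×10¹⁰ − 4.362×10⁹ = 8.535×10⁹ K⁴.
1/ε₁ + 1/ε₂ − 1 = 1.449 + 1.333 − 1 = 1.783.
q = 5.67×10⁻⁸ × 8.535×10⁹ / 1.783.

q ≈ 271 W/m²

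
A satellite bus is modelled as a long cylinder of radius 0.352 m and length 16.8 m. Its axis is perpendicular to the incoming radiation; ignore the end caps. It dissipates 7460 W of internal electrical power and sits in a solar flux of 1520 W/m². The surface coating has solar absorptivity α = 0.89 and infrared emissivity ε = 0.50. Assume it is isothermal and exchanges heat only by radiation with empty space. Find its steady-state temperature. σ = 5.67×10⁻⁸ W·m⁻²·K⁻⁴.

At steady state, absorbed solar power + internal power = radiated power.
Absorbed: α·S·A_cross = 0.89·1520·11.83 = 16000 W (cross-section 2rL).
Total input = 16000 + 7460 = 23460 W.
Radiated: εσ·A_surf·T⁴ with A_surf = 2πrL = 37.16 m².
T⁴ = 23460/(0.50·5.67×10⁻⁸·37.16) = 2.227×10¹⁰ K⁴.

T ≈ 386 K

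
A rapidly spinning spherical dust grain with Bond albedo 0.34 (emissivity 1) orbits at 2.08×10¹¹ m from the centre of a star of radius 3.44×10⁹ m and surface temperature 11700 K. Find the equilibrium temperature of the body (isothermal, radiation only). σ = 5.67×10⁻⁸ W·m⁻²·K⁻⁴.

T ≈ 959 K

The star's surface emits σT_*⁴; at distance d the flux is S = σT_*⁴(R_*/d)².
S = 5.67×10⁻⁸·(11700)⁴·(3.44×10⁹/2.08×10¹¹)² = 2.906×10⁵ W/m².
For an isothermal sphere T⁴ = (1−a)S/(4σ) = 8.457×10¹¹ K⁴.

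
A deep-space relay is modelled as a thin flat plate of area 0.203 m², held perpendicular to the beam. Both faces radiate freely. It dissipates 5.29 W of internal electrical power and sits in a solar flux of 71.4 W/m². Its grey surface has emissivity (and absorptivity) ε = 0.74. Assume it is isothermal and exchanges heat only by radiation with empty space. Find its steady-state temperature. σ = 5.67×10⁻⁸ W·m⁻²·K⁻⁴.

At steady state, absorbed solar power + internal power = radiated power.
Absorbed: α·S·A_cross = 0.74·71.4·0.2030 = 10.73 W (cross-section A).
Total input = 10.73 + 5.29 = 16.02 W.
Radiated: εσ·A_surf·T⁴ with A_surf = 2A = 0.4060 m².
T⁴ = 16.02/(0.74·5.67×10⁻⁸·0.4060) = 9.402×10⁸ K⁴.

T ≈ 175 K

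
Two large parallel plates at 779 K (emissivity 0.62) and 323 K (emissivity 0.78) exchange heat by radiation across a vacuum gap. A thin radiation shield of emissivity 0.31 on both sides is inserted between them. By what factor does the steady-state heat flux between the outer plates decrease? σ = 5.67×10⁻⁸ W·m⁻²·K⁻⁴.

Without shield: q₀ = σΔ(T⁴)/(1/ε₁+1/ε₂−1) with denominator 1.895.
With shield the two gaps are in series; the resistances add: (1/ε₁+1/ε_s−1)+(1/ε_s+1/ε₂−1) = 3.839+3.508 = 7.347.
Heat-flux ratio q₀/q = 7.347/1.895.

factor ≈ 3.88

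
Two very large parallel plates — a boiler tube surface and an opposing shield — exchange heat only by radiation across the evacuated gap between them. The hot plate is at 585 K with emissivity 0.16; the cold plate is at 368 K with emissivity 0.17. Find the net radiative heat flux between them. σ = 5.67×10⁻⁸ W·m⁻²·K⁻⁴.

For two infinite grey parallel plates, q = σ(T₁⁴ − T₂⁴)/(1/ε₁ + 1/ε₂ − 1).
T₁⁴ − T₂⁴ = 1.171×10¹¹ − 1.834×10¹⁰ = 9.878×10¹⁰ K⁴.
1/ε₁ + 1/ε₂ − 1 = 6.250 + 5.882 − 1 = 11.13.
q = 5.67×10⁻⁸ × 9.878×10¹⁰ / 11.13.

q ≈ 503 W/m²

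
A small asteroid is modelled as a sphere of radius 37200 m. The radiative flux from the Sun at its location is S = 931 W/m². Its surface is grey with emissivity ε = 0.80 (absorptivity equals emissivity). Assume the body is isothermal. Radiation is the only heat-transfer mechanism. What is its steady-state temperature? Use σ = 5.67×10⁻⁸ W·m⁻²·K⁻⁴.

T ≈ 253 K

At equilibrium, absorbed power = emitted power.
Absorbing cross-section = πr² = 4.347×10⁹ m²; emitting surface = 4πr² = 1.739×10¹⁰ m² (ratio 4).
εS·A_cross = εσ·A_surf·T⁴  ⇒  T⁴ = S/(4σ)   (ε cancels).
T⁴ = 931/(4·5.67×10⁻⁸) = 4.105×10⁹ K⁴.
T = (4.105×10⁹)^(1/4).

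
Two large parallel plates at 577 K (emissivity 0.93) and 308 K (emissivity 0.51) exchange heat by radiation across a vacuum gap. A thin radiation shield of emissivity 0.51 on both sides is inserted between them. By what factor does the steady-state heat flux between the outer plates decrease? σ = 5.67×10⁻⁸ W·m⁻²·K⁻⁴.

Without shield: q₀ = σΔ(T⁴)/(1/ε₁+1/ε₂−1) with denominator 2.036.
With shield the two gaps are in series; the resistances add: (1/ε₁+1/ε_s−1)+(1/ε_s+1/ε₂−1) = 2.036+2.922 = 4.958.
Heat-flux ratio q₀/q = 4.958/2.036.

factor ≈ 2.43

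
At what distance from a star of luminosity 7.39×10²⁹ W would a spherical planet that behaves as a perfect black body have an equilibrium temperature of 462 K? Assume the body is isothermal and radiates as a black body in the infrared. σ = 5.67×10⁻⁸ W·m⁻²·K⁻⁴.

d ≈ 2.39×10¹² m

For an isothermal black-emitting sphere, (1−a)S·πr² = σ·4πr²·T⁴ ⇒ S = 4σT⁴/(1−a).
S = 4·5.67×10⁻⁸·(462)⁴/1.00 = 10330 W/m².
Flux falls as S = L/(4πd²), so d = √(L/(4πS)) = √(7.39×10²⁹/(4π·10330)).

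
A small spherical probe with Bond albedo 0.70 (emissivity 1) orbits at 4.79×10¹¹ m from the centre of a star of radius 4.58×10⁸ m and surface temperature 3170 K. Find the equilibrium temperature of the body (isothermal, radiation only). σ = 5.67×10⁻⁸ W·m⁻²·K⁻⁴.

T ≈ 51.3 K

The star's surface emits σT_*⁴; at distance d the flux is S = σT_*⁴(R_*/d)².
S = 5.67×10⁻⁸·(3170)⁴·(4.58×10⁸/4.79×10¹¹)² = 5.235 W/m².
For an isothermal sphere T⁴ = (1−a)S/(4σ) = 6.924×10⁶ K⁴.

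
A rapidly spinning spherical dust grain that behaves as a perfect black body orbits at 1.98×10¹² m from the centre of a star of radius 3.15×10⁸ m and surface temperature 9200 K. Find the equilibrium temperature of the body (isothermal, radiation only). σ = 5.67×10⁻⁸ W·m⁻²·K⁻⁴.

The star's surface emits σT_*⁴; at distance d the flux is S = σT_*⁴(R_*/d)².
S = 5.67×10⁻⁸·(9200)⁴·(3.15×10⁸/1.98×10¹²)² = 10.28 W/m².
For an isothermal sphere T⁴ = (1−a)S/(4σ) = 4.533×10⁷ K⁴.

T ≈ 82.1 K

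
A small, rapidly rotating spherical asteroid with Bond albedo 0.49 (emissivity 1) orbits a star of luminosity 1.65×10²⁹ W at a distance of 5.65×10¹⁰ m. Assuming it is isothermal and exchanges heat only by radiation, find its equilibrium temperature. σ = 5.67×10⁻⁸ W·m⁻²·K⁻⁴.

T ≈ 1740 K

First find the stellar flux at distance d: S = L/(4πd²) = 1.65×10²⁹/(4π·(5.65×10¹⁰)²) = 4.113×10⁶ W/m².
For an isothermal sphere, absorbed (1−a)S·πr² = emitted σ·4πr²·T⁴, so T⁴ = (1−a)S/(4σ).
T⁴ = 0.510·4.113×10⁶/(4·5.67×10⁻⁸) = 9.249×10¹² K⁴.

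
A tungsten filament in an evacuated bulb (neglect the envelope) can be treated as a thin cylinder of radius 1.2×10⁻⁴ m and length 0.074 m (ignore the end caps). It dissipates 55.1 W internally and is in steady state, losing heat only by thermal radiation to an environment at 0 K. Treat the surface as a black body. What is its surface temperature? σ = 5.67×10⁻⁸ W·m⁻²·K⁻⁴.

T ≈ 2040 K

Steady state: internal power = radiated power, P = εσA T⁴.
Radiating area A = 2πrL = 5.579×10⁻⁵ m².
T⁴ = P/(εσA) = 55.1/(1.0·5.67×10⁻⁸·5.579×10⁻⁵) = 1.742×10¹³ K⁴.
T = (1.742×10¹³)^(1/4).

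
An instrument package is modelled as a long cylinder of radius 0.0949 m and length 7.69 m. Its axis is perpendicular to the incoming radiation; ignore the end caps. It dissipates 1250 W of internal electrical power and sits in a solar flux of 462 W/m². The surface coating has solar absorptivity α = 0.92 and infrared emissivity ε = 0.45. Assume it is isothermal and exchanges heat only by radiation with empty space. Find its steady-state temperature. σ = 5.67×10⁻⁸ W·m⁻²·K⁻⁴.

At steady state, absorbed solar power + internal power = radiated power.
Absorbed: α·S·A_cross = 0.92·462·1.460 = 620.4 W (cross-section 2rL).
Total input = 620.4 + 1250 = 1870 W.
Radiated: εσ·A_surf·T⁴ with A_surf = 2πrL = 4.585 m².
T⁴ = 1870/(0.45·5.67×10⁻⁸·4.585) = 1.599×10¹⁰ K⁴.

T ≈ 356 K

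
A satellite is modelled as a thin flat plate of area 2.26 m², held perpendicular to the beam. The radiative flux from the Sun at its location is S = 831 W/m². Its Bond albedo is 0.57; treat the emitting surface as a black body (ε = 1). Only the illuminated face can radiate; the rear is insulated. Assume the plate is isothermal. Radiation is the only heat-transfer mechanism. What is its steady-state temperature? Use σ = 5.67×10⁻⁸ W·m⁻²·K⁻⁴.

At equilibrium, absorbed power = emitted power.
Absorbing cross-section = A = 2.260 m²; emitting surface = A = 2.260 m² (ratio 1).
(1−a)S·A_cross = εσ·A_surf·T⁴  ⇒  T⁴ = (1−a)S/(1σ).
T⁴ = 0.430·831/(1·5.67×10⁻⁸) = 6.302×10⁹ K⁴.
T = (6.302×10⁹)^(1/4).

T ≈ 282 K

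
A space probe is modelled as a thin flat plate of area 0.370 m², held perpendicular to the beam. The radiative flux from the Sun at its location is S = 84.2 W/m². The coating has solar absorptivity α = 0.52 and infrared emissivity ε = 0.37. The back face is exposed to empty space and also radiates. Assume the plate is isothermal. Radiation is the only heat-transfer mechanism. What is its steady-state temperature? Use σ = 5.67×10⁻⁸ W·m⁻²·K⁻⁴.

At equilibrium, absorbed power = emitted power.
Absorbing cross-section = A = 0.3700 m²; emitting surface = 2A = 0.7400 m² (ratio 2).
αS·A_cross = εσ·A_surf·T⁴  ⇒  T⁴ = αS/(ε·2σ).
T⁴ = 0.520·84.2/(0.37·2·5.67×10⁻⁸) = 1.044×10⁹ K⁴.
T = (1.044×10⁹)^(1/4).

T ≈ 180 K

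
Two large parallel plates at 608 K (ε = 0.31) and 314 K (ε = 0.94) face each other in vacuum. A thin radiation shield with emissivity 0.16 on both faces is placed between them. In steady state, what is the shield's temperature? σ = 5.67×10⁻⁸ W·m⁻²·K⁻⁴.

T_s ≈ 503 K

In steady state the net flux on the hot side equals that on the cold side.
σ(T₁⁴−T_s⁴)/D₁ = σ(T_s⁴−T₂⁴)/D₂, with D₁ = 1/ε₁+1/ε_s−1 = 8.476, D₂ = 1/ε_s+1/ε₂−1 = 6.314.
Solve for T_s⁴: T_s⁴ = (D₂·T₁⁴ + D₁·T₂⁴)/(D₁+D₂) = 6.391×10¹⁰ K⁴.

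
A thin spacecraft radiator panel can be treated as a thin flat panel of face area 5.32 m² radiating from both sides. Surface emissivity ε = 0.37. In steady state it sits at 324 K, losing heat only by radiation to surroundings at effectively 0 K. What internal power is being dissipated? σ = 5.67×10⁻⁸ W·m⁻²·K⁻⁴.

P ≈ 2460 W

Steady state: P = εσA T⁴.
A = 2·5.32 = 10.64 m²; T⁴ = (324)⁴ = 1.102×10¹⁰ K⁴.
P = 0.37 × 5.67×10⁻⁸ × 10.64 × 1.102×10¹⁰.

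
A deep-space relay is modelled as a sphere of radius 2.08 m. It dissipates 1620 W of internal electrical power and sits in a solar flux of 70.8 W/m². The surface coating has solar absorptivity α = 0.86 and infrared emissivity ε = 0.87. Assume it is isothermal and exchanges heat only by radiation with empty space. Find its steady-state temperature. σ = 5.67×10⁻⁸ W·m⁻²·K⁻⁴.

T ≈ 174 K

At steady state, absorbed solar power + internal power = radiated power.
Absorbed: α·S·A_cross = 0.86·70.8·13.59 = 827.6 W (cross-section πr²).
Total input = 827.6 + 1620 = 2448 W.
Radiated: εσ·A_surf·T⁴ with A_surf = 4πr² = 54.37 m².
T⁴ = 2448/(0.87·5.67×10⁻⁸·54.37) = 9.126×10⁸ K⁴.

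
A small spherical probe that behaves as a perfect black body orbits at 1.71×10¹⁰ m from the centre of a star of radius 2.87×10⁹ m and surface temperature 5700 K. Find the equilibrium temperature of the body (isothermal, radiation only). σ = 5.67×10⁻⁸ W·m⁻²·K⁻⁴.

T ≈ 1650 K

The star's surface emits σT_*⁴; at distance d the flux is S = σT_*⁴(R_*/d)².
S = 5.67×10⁻⁸·(5700)⁴·(2.87×10⁹/1.71×10¹⁰)² = 1.686×10⁶ W/m².
For an isothermal sphere T⁴ = (1−a)S/(4σ) = 7.434×10¹² K⁴.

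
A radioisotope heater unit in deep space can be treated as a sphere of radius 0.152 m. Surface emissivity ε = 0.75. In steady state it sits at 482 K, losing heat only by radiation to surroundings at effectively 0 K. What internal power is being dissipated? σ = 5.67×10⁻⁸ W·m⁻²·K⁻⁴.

Steady state: P = εσA T⁴.
A = 4πr² = 0.2903 m²; T⁴ = (482)⁴ = 5.397×10¹⁰ K⁴.
P = 0.75 × 5.67×10⁻⁸ × 0.2903 × 5.397×10¹⁰.

P ≈ 666 W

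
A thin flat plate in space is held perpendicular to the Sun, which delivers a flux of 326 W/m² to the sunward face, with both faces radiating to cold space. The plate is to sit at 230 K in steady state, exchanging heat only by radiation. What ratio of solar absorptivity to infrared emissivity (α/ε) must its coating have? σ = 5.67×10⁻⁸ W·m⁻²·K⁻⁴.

Balance: αS·A = εσ·2A·T⁴ ⇒ α/ε = 2σT⁴/S.
α/ε = 2·5.67×10⁻⁸·(230)⁴/326 = 2·5.67×10⁻⁸·2.798×10⁹/326.

α/ε ≈ 0.973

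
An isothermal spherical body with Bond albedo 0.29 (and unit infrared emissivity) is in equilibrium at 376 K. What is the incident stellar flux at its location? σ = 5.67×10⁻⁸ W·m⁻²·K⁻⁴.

(1−a)S·πr² = σ·4πr²·T⁴ ⇒ S = 4σT⁴/(1−a).
S = 4·5.67×10⁻⁸·1.999×10¹⁰/0.710.

S ≈ 6380 W/m²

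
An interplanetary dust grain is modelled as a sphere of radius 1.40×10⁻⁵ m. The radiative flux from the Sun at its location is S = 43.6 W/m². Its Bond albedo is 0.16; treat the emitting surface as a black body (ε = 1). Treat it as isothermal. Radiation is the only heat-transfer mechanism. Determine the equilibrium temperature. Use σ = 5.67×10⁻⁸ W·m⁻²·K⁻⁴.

T ≈ 113 K

At equilibrium, absorbed power = emitted power.
Absorbing cross-section = πr² = 6.158×10⁻¹⁰ m²; emitting surface = 4πr² = 2.463×10⁻⁹ m² (ratio 4).
(1−a)S·A_cross = εσ·A_surf·T⁴  ⇒  T⁴ = (1−a)S/(4σ).
T⁴ = 0.840·43.6/(4·5.67×10⁻⁸) = 1.615×10⁸ K⁴.
T = (1.615×10⁸)^(1/4).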